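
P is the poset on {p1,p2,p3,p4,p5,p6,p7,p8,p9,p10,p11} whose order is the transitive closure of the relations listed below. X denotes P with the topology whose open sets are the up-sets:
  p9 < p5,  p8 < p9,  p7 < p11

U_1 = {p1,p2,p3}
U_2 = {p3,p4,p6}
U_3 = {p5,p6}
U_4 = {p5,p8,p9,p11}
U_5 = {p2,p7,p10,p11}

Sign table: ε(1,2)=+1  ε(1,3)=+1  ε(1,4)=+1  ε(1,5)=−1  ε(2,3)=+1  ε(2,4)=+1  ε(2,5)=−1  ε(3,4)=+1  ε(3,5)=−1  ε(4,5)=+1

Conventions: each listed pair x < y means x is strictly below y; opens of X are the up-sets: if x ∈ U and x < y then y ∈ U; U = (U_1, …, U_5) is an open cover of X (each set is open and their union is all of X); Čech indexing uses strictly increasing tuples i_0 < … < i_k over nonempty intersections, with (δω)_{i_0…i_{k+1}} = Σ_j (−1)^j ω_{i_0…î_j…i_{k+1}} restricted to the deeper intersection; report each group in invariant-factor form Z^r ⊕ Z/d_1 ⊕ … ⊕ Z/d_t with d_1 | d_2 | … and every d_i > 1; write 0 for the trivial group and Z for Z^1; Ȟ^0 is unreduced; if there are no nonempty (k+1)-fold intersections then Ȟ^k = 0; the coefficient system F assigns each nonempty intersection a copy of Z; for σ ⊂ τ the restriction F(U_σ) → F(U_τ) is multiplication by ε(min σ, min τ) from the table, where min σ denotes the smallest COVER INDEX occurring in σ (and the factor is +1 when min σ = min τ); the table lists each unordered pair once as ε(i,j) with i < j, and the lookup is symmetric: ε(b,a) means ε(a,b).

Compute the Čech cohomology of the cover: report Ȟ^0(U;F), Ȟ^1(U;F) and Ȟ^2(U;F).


nerve simplices:
  U12={p3} U15={p2} U23={p6} U34={p5} U45={p11}
C dims 5,5; δ0: rk 5, SNF 1^4·2
degree 0: 5−5−0 = 0 → Ȟ^0 ≅ 0
degree 1: 5−0−5 = 0 plus torsion [2] → Ȟ^1 ≅ Z/2
degree 2: 0−0−0 = 0 → Ȟ^2 ≅ 0

Ȟ^0 ≅ 0, Ȟ^1 ≅ Z/2 and Ȟ^2 ≅ 0


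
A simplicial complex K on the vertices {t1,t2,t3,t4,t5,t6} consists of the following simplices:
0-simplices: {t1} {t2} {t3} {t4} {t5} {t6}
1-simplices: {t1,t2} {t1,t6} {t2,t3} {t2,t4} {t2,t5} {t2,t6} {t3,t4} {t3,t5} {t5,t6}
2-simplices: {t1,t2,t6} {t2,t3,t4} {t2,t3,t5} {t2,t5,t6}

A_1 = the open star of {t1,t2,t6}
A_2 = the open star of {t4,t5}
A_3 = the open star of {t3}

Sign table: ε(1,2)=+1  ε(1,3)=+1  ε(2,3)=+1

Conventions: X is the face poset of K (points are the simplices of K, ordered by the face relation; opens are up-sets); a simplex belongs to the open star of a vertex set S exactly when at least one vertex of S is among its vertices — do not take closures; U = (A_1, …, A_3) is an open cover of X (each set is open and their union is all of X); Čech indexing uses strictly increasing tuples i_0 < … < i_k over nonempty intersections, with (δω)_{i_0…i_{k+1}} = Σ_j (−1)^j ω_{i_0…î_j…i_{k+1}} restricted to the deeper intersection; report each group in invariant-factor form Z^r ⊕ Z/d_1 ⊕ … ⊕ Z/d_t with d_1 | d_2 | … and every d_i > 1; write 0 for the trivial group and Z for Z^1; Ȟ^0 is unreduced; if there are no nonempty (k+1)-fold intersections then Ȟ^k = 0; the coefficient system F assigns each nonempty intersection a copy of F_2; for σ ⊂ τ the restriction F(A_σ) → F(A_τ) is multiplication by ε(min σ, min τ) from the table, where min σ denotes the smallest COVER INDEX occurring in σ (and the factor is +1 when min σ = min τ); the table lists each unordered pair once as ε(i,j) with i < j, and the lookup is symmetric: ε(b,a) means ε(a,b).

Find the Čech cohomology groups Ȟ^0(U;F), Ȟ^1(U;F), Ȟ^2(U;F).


nerve simplices:
  A1={{t1},{t2},{t6},{t1,t2},{t1,t6},{t2,t3},{t2,t4},{t2,t5},{t2,t6},{t5,t6},{t1,t2,t6},{t2,t3,t4},{t2,t3,t5},{t2,t5,t6}} A2={{t4},{t5},{t2,t4},{t2,t5},{t3,t4},{t3,t5},{t5,t6},{t2,t3,t4},{t2,t3,t5},{t2,t5,t6}} A3={{t3},{t2,t3},{t3,t4},{t3,t5},{t2,t3,t4},{t2,t3,t5}}
  A12={{t2,t4},{t2,t5},{t5,t6},{t2,t3,t4},{t2,t3,t5},{t2,t5,t6}} A13={{t2,t3},{t2,t3,t4},{t2,t3,t5}} A23={{t3,t4},{t3,t5},{t2,t3,t4},{t2,t3,t5}}
  A123={{t2,t3,t4},{t2,t3,t5}}
C dims 3,3,1; δ0: rk_F2 2; δ1: rk_F2 1
degree 0: 3−2−0 = 1 → Ȟ^0 ≅ Z/2
degree 1: 3−1−2 = 0 → Ȟ^1 ≅ 0
degree 2: 1−0−1 = 0 → Ȟ^2 ≅ 0

Ȟ^0 = Z/2, Ȟ^1 = 0, Ȟ^2 = 0


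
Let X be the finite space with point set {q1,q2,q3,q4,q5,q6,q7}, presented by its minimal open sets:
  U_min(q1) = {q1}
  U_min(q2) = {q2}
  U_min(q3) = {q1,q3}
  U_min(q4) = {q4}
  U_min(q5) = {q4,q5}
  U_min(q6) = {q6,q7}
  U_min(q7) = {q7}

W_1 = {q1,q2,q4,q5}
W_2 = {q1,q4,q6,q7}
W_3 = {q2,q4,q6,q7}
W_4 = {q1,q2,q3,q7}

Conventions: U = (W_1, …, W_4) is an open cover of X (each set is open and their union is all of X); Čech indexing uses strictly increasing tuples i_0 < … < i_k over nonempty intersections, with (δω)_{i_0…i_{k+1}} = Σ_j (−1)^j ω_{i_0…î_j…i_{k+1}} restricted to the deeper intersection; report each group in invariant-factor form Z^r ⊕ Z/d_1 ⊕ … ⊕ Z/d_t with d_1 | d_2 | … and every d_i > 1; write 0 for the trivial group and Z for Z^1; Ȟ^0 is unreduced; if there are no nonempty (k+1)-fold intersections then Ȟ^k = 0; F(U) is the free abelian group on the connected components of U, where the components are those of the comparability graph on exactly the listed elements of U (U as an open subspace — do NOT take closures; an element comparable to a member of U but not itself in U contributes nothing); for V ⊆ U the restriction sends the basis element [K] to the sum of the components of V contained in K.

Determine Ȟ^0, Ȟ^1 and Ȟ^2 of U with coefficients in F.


Ȟ^0 = Z^4; Ȟ^1 = 0; Ȟ^2 = 0

nonempty overlaps:
  W12={q1,q4} W13={q2,q4} W14={q1,q2} W23={q4,q6,q7} W24={q1,q7} W34={q2,q7}
  W123={q4} W124={q1} W134={q2} W234={q7}
components per intersection:
  W1: {q1} {q2} {q4,q5}
  W2: {q1} {q4} {q6,q7}
  W3: {q2} {q4} {q6,q7}
  W4: {q1,q3} {q2} {q7}
  W12: {q1} {q4}
  W13: {q2} {q4}
  W14: {q1} {q2}
  W23: {q4} {q6,q7}
  W24: {q1} {q7}
  W34: {q2} {q7}
  W123: {q4}
  W124: {q1}
  W134: {q2}
  W234: {q7}
C dims 12,12,4; δ0: rk 8, SNF 1^8; δ1: rk 4, SNF 1^4
degree 0: 12−8−0 = 4 → Ȟ^0 ≅ Z^4
degree 1: 12−4−8 = 0 → Ȟ^1 ≅ 0
degree 2: 4−0−4 = 0 → Ȟ^2 ≅ 0


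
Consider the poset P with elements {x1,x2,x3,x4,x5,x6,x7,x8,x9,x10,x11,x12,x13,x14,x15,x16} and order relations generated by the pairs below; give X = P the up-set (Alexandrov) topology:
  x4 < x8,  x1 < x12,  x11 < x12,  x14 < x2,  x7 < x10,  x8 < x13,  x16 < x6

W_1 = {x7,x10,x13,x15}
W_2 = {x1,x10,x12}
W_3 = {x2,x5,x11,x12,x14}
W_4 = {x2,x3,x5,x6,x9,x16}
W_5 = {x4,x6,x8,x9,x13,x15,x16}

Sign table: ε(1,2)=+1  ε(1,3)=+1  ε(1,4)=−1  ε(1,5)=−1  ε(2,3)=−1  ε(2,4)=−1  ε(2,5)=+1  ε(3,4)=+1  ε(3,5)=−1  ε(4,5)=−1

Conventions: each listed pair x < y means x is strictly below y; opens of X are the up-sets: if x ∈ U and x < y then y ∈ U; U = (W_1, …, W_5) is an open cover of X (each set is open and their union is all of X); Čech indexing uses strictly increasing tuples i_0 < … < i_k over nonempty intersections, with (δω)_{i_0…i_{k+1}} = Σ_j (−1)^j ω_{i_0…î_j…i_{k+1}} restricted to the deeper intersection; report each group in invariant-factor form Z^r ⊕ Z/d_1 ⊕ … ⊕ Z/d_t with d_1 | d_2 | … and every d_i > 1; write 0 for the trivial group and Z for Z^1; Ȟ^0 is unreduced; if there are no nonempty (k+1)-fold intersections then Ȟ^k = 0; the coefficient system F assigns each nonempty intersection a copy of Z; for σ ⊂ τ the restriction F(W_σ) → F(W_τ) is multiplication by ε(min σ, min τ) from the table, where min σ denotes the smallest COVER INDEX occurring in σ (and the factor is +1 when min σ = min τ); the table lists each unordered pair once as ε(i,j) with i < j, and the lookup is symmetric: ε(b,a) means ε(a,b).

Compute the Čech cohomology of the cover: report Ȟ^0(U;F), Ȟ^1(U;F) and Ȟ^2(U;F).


nerve of the cover:
  W12={x10} W15={x13,x15} W23={x12} W34={x2,x5} W45={x6,x9,x16}
C dims 5,5; δ0: rk 5, SNF 1^4·2
Ȟ^0 = (5 − 5) − 0 = 0, so Ȟ^0 ≅ 0
Ȟ^1 = (5 − 0) − 5 = 0 plus torsion [2], so Ȟ^1 ≅ Z/2
Ȟ^2 = (0 − 0) − 0 = 0, so Ȟ^2 ≅ 0

Ȟ^0 = 0; Ȟ^1 = Z/2; Ȟ^2 = 0


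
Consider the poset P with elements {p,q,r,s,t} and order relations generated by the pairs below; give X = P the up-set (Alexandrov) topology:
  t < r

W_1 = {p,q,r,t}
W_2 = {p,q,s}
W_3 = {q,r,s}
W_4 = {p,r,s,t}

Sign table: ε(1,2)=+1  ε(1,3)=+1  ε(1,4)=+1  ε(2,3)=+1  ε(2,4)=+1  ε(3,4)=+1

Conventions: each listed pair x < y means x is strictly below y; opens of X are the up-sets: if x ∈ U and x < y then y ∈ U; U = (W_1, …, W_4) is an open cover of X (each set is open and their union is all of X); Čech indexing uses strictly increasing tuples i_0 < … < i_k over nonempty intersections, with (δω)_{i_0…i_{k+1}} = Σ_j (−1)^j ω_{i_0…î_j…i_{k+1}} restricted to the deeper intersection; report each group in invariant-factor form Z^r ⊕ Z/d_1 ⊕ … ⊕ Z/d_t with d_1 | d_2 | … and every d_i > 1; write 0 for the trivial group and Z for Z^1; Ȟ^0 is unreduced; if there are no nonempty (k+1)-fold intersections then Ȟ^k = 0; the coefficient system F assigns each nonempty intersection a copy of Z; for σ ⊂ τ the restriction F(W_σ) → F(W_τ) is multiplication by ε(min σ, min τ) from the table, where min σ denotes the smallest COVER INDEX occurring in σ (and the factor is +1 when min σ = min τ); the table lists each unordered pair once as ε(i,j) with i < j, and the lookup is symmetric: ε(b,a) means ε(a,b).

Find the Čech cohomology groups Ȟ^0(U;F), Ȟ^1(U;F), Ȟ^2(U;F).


Ȟ^0(U;F) ≅ Z, Ȟ^1(U;F) ≅ 0 and Ȟ^2(U;F) ≅ Z

nerve of the cover:
  W12={p,q} W13={q,r} W14={p,r,t} W23={q,s} W24={p,s} W34={r,s}
  W123={q} W124={p} W134={r} W234={s}
C dims 4,6,4; δ0: rk 3, SNF 1^3; δ1: rk 3, SNF 1^3
Ȟ^0 = (4 − 3) − 0 = 1, so Ȟ^0 ≅ Z
Ȟ^1 = (6 − 3) − 3 = 0, so Ȟ^1 ≅ 0
Ȟ^2 = (4 − 0) − 3 = 1, so Ȟ^2 ≅ Z


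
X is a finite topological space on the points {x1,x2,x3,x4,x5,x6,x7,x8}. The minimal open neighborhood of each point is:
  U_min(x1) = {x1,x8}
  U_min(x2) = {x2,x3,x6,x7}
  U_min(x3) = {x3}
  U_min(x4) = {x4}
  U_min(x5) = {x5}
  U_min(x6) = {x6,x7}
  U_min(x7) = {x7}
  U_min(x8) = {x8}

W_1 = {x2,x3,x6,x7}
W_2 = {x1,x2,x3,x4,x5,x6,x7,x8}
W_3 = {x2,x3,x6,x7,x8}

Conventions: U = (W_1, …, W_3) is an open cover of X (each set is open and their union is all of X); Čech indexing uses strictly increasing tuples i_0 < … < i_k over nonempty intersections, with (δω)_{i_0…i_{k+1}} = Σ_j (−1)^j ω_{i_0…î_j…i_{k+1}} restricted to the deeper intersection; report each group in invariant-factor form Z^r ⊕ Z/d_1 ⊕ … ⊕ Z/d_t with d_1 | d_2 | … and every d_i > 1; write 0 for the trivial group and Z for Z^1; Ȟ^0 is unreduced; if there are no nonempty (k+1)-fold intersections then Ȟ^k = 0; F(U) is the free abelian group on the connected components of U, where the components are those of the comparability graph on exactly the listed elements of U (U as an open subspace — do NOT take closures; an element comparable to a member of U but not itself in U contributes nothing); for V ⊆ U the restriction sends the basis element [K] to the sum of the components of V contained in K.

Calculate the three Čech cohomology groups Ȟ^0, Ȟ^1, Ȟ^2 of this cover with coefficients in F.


nonempty overlaps:
  W12={x2,x3,x6,x7} W13={x2,x3,x6,x7} W23={x2,x3,x6,x7,x8}
  W123={x2,x3,x6,x7}
components per intersection:
  W1: {x2,x3,x6,x7}
  W2: {x1,x8} {x2,x3,x6,x7} {x4} {x5}
  W3: {x2,x3,x6,x7} {x8}
  W12: {x2,x3,x6,x7}
  W13: {x2,x3,x6,x7}
  W23: {x2,x3,x6,x7} {x8}
  W123: {x2,x3,x6,x7}
C dims 7,4,1; δ0: rk 3, SNF 1^3; δ1: rk 1, SNF 1^1
degree 0: 7−3−0 = 4 → Ȟ^0 ≅ Z^4
degree 1: 4−1−3 = 0 → Ȟ^1 ≅ 0
degree 2: 1−0−1 = 0 → Ȟ^2 ≅ 0

Ȟ^0 = Z^4, Ȟ^1 = 0, Ȟ^2 = 0


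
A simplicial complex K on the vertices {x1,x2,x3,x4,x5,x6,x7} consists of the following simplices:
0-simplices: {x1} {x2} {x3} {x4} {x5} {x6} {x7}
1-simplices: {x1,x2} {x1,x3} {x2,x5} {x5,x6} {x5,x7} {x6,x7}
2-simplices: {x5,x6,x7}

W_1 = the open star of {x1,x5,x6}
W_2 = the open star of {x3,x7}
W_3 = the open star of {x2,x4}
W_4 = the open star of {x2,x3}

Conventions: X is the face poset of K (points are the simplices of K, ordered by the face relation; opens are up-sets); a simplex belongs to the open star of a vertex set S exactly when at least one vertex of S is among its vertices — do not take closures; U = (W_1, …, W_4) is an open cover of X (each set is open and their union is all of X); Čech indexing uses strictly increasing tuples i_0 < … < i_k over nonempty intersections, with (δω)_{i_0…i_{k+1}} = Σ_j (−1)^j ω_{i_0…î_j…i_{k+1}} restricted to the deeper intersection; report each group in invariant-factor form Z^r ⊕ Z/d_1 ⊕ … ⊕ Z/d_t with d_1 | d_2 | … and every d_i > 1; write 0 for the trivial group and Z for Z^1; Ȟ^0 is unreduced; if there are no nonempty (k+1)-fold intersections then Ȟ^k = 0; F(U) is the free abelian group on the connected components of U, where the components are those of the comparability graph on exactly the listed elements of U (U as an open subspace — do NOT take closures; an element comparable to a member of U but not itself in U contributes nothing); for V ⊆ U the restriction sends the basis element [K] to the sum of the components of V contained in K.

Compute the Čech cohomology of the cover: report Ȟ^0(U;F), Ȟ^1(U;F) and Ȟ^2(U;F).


nonempty overlaps:
  W1={{x1},{x5},{x6},{x1,x2},{x1,x3},{x2,x5},{x5,x6},{x5,x7},{x6,x7},{x5,x6,x7}} W2={{x3},{x7},{x1,x3},{x5,x7},{x6,x7},{x5,x6,x7}} W3={{x2},{x4},{x1,x2},{x2,x5}} W4={{x2},{x3},{x1,x2},{x1,x3},{x2,x5}}
  W12={{x1,x3},{x5,x7},{x6,x7},{x5,x6,x7}} W13={{x1,x2},{x2,x5}} W14={{x1,x2},{x1,x3},{x2,x5}} W24={{x3},{x1,x3}} W34={{x2},{x1,x2},{x2,x5}}
  W124={{x1,x3}} W134={{x1,x2},{x2,x5}}
components per intersection:
  W1: {{x1},{x1,x2},{x1,x3}} {{x5},{x6},{x2,x5},{x5,x6},{x5,x7},{x6,x7},{x5,x6,x7}}
  W2: {{x3},{x1,x3}} {{x7},{x5,x7},{x6,x7},{x5,x6,x7}}
  W3: {{x2},{x1,x2},{x2,x5}} {{x4}}
  W4: {{x2},{x1,x2},{x2,x5}} {{x3},{x1,x3}}
  W12: {{x1,x3}} {{x5,x7},{x6,x7},{x5,x6,x7}}
  W13: {{x1,x2}} {{x2,x5}}
  W14: {{x1,x2}} {{x1,x3}} {{x2,x5}}
  W24: {{x3},{x1,x3}}
  W34: {{x2},{x1,x2},{x2,x5}}
  W124: {{x1,x3}}
  W134: {{x1,x2}} {{x2,x5}}
C dims 8,9,3; δ0: rk 6, SNF 1^6; δ1: rk 3, SNF 1^3
degree 0: 8−6−0 = 2 → Ȟ^0 ≅ Z^2
degree 1: 9−3−6 = 0 → Ȟ^1 ≅ 0
degree 2: 3−0−3 = 0 → Ȟ^2 ≅ 0

Ȟ^0(U;F) ≅ Z^2; Ȟ^1(U;F) ≅ 0; Ȟ^2(U;F) ≅ 0


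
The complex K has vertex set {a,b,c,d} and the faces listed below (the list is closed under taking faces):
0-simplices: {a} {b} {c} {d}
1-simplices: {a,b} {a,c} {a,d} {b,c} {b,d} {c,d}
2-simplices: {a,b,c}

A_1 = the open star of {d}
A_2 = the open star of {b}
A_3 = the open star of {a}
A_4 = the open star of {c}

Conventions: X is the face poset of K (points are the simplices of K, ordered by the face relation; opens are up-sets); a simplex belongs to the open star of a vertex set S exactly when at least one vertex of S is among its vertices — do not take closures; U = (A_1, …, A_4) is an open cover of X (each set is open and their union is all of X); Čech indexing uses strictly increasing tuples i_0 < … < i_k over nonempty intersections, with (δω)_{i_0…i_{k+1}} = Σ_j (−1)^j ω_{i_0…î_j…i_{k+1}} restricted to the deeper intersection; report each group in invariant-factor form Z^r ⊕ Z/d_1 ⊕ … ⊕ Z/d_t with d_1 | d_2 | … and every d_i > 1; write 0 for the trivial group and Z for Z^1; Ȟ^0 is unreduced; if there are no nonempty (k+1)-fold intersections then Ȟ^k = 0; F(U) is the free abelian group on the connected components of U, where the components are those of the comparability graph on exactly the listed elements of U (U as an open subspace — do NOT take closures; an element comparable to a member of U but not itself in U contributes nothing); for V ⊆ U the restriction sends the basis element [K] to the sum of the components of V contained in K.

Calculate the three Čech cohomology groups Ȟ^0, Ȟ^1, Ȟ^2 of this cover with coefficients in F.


Ȟ^0 ≅ Z,  Ȟ^1 ≅ Z^2,  Ȟ^2 ≅ 0

cover nerve:
  A1={{d},{a,d},{b,d},{c,d}} A2={{b},{a,b},{b,c},{b,d},{a,b,c}} A3={{a},{a,b},{a,c},{a,d},{a,b,c}} A4={{c},{a,c},{b,c},{c,d},{a,b,c}}
  A12={{b,d}} A13={{a,d}} A14={{c,d}} A23={{a,b},{a,b,c}} A24={{b,c},{a,b,c}} A34={{a,c},{a,b,c}}
  A234={{a,b,c}}
components per intersection:
  A1: {{d},{a,d},{b,d},{c,d}}
  A2: {{b},{a,b},{b,c},{b,d},{a,b,c}}
  A3: {{a},{a,b},{a,c},{a,d},{a,b,c}}
  A4: {{c},{a,c},{b,c},{c,d},{a,b,c}}
  A12: {{b,d}}
  A13: {{a,d}}
  A14: {{c,d}}
  A23: {{a,b},{a,b,c}}
  A24: {{b,c},{a,b,c}}
  A34: {{a,c},{a,b,c}}
  A234: {{a,b,c}}
C dims 4,6,1; δ0: rk 3, SNF 1^3; δ1: rk 1, SNF 1^1
Ȟ^0: (4−3)−0=1 ⇒ Z
Ȟ^1: (6−1)−3=2 ⇒ Z^2
Ȟ^2: (1−0)−1=0 ⇒ 0


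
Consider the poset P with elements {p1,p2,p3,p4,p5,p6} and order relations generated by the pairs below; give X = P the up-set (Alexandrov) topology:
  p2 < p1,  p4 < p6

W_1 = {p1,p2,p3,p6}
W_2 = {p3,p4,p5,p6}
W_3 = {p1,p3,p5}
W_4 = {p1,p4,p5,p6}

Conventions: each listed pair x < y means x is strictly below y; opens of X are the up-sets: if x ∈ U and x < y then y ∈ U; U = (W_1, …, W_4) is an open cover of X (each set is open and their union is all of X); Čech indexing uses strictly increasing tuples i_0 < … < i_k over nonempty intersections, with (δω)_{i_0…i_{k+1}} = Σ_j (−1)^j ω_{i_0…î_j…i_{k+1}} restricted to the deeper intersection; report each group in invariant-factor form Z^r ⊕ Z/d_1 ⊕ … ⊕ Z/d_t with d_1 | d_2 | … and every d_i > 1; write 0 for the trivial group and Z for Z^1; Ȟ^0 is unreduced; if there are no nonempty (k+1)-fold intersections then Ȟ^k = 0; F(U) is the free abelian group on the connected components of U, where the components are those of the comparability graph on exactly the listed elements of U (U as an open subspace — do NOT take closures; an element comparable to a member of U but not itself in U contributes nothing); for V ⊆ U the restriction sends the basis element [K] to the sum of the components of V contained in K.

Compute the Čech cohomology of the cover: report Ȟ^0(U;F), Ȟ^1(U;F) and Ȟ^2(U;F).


Ȟ^0(U;F) ≅ Z^4; Ȟ^1(U;F) ≅ 0; Ȟ^2(U;F) ≅ 0

nonempty overlaps:
  W12={p3,p6} W13={p1,p3} W14={p1,p6} W23={p3,p5} W24={p4,p5,p6} W34={p1,p5}
  W123={p3} W124={p6} W134={p1} W234={p5}
components per intersection:
  W1: {p1,p2} {p3} {p6}
  W2: {p3} {p4,p6} {p5}
  W3: {p1} {p3} {p5}
  W4: {p1} {p4,p6} {p5}
  W12: {p3} {p6}
  W13: {p1} {p3}
  W14: {p1} {p6}
  W23: {p3} {p5}
  W24: {p4,p6} {p5}
  W34: {p1} {p5}
  W123: {p3}
  W124: {p6}
  W134: {p1}
  W234: {p5}
C dims 12,12,4; δ0: rk 8, SNF 1^8; δ1: rk 4, SNF 1^4
degree 0: 12−8−0 = 4 → Ȟ^0 ≅ Z^4
degree 1: 12−4−8 = 0 → Ȟ^1 ≅ 0
degree 2: 4−0−4 = 0 → Ȟ^2 ≅ 0


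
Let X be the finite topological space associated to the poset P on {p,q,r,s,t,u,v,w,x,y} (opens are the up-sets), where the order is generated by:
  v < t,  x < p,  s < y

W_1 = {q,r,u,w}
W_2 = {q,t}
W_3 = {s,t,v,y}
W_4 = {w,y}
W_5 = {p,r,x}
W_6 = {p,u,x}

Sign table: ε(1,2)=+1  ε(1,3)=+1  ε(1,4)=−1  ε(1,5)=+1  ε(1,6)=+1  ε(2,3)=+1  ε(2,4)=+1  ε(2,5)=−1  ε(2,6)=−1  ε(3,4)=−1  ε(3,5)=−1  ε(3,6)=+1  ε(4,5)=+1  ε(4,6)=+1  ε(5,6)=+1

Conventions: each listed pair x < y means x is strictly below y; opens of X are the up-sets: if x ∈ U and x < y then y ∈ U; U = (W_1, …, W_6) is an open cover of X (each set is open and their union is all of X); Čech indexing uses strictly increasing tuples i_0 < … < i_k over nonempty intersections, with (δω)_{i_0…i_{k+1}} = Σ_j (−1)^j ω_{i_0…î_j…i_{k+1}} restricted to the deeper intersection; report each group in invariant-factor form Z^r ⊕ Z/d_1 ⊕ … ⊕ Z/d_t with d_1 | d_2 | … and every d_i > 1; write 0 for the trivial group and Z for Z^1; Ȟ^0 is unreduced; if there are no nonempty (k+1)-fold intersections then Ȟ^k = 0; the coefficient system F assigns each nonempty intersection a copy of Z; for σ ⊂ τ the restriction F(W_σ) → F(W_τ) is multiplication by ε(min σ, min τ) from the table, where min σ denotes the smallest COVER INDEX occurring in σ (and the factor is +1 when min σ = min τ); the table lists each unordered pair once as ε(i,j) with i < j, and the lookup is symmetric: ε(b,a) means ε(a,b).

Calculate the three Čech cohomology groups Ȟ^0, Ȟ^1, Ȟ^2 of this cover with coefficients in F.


Ȟ^0 = Z, Ȟ^1 = Z^2, Ȟ^2 = 0

nerve of the cover:
  W12={q} W14={w} W15={r} W16={u} W23={t} W34={y} W56={p,x}
C dims 6,7; δ0: rk 5, SNF 1^5
Ȟ^0 = (6 − 5) − 0 = 1, so Ȟ^0 ≅ Z
Ȟ^1 = (7 − 0) − 5 = 2, so Ȟ^1 ≅ Z^2
Ȟ^2 = (0 − 0) − 0 = 0, so Ȟ^2 ≅ 0


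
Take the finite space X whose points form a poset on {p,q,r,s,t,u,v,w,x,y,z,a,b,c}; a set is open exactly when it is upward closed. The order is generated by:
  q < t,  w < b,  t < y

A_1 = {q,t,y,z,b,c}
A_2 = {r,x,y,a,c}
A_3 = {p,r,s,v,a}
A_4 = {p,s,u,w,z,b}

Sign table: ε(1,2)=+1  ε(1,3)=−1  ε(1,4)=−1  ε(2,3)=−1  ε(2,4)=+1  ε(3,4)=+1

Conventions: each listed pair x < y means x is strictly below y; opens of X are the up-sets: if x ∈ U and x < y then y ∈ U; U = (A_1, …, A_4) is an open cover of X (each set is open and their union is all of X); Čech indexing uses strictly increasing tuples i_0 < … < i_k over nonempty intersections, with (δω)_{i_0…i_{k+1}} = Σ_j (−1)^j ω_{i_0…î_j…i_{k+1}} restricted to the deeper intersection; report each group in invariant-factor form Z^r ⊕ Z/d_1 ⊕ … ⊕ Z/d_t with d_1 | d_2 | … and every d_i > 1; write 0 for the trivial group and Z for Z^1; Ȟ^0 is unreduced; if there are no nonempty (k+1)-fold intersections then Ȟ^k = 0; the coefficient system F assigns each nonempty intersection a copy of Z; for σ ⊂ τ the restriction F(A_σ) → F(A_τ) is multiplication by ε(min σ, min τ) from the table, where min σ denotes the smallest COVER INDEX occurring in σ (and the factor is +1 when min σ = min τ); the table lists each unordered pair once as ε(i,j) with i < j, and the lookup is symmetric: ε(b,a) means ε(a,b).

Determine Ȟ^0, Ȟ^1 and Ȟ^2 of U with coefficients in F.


nerve of the cover:
  A12={y,c} A14={z,b} A23={r,a} A34={p,s}
C dims 4,4; δ0: rk 3, SNF 1^3
Ȟ^0 = (4 − 3) − 0 = 1, so Ȟ^0 ≅ Z
Ȟ^1 = (4 − 0) − 3 = 1, so Ȟ^1 ≅ Z
Ȟ^2 = (0 − 0) − 0 = 0, so Ȟ^2 ≅ 0

Ȟ^0 = Z, Ȟ^1 = Z and Ȟ^2 = 0


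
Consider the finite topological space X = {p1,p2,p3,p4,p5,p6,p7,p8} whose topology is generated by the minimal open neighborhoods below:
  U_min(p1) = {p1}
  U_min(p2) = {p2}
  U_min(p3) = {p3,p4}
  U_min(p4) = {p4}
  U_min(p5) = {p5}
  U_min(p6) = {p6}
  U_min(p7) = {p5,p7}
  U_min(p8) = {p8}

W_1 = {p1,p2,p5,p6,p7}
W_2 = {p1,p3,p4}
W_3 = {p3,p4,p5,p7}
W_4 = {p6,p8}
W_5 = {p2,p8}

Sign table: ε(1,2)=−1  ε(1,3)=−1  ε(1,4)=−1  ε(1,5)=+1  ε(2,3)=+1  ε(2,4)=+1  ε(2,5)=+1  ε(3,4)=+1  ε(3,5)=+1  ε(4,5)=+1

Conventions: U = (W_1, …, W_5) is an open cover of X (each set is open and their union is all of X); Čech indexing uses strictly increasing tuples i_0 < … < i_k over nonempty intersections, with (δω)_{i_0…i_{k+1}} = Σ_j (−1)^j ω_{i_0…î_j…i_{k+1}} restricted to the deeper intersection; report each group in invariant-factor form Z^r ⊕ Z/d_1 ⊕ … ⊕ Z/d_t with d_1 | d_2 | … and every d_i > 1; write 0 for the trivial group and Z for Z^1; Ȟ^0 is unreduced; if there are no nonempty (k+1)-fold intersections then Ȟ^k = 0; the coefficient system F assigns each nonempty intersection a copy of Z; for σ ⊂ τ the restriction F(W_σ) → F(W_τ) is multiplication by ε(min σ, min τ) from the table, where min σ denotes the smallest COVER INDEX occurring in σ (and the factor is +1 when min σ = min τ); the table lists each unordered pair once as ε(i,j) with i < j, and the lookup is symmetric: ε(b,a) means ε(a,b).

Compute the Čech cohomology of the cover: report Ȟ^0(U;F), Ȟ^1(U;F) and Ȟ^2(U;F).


Ȟ^0 = 0,  Ȟ^1 = Z ⊕ Z/2,  Ȟ^2 = 0

intersection data:
  W12={p1} W13={p5,p7} W14={p6} W15={p2} W23={p3,p4} W45={p8}
C dims 5,6; δ0: rk 5, SNF 1^4·2
Ȟ^0 = (5 − 5) − 0 = 0, so Ȟ^0 ≅ 0
Ȟ^1 = (6 − 0) − 5 = 1 plus torsion [2], so Ȟ^1 ≅ Z ⊕ Z/2
Ȟ^2 = (0 − 0) − 0 = 0, so Ȟ^2 ≅ 0


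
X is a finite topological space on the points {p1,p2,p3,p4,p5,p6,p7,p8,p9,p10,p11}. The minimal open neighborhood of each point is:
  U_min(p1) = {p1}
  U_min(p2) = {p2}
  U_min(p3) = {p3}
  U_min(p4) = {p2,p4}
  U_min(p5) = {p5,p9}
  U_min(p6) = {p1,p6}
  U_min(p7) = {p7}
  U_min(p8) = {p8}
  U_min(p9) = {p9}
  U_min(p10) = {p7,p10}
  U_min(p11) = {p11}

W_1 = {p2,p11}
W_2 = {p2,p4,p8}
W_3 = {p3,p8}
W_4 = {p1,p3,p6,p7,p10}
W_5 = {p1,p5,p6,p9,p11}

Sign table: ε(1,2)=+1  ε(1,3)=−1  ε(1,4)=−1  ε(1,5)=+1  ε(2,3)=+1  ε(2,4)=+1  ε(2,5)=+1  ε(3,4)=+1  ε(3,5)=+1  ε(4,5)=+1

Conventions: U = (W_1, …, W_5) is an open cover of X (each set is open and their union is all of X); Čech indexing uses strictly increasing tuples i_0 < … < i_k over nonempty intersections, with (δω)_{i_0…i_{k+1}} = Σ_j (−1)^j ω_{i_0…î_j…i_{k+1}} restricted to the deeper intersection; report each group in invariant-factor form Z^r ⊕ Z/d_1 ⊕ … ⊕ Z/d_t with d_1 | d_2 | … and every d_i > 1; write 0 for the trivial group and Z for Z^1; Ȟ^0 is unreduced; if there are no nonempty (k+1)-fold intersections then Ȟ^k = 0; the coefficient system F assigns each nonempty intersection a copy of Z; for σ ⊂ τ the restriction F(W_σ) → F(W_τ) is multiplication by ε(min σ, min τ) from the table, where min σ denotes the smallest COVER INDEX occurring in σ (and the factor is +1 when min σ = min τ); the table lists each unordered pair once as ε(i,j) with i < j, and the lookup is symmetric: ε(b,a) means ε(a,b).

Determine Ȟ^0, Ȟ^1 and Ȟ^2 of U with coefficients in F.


Ȟ^0 = Z, Ȟ^1 = Z, Ȟ^2 = 0

cover nerve:
  W12={p2} W15={p11} W23={p8} W34={p3} W45={p1,p6}
C dims 5,5; δ0: rk 4, SNF 1^4
Ȟ^0: (5−4)−0=1 ⇒ Z
Ȟ^1: (5−0)−4=1 ⇒ Z
Ȟ^2: (0−0)−0=0 ⇒ 0


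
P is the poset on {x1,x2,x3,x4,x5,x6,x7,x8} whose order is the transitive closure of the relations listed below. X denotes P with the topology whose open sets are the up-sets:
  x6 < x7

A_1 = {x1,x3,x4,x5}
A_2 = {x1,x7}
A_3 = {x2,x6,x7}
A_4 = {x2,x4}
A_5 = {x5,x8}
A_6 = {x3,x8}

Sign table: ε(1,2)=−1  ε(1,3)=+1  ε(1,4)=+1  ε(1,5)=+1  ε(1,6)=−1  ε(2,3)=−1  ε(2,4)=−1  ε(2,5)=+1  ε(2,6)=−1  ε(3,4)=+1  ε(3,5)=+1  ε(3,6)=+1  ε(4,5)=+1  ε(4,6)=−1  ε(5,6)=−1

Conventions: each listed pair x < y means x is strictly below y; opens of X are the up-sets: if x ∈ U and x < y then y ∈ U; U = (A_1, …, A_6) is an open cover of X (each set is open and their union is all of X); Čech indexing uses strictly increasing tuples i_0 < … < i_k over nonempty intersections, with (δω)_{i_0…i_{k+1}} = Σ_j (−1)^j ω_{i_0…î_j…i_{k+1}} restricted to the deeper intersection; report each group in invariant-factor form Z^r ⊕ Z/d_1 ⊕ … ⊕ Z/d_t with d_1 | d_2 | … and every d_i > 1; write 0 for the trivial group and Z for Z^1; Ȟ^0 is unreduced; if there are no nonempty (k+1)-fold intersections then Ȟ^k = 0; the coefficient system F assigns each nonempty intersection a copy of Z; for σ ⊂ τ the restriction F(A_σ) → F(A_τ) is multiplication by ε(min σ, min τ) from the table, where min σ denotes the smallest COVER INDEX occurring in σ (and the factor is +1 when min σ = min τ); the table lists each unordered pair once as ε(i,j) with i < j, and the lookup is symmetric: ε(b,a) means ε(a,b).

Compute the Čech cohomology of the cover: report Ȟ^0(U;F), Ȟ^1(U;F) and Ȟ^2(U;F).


Ȟ^0 = Z,  Ȟ^1 = Z^2,  Ȟ^2 = 0

nonempty overlaps:
  A12={x1} A14={x4} A15={x5} A16={x3} A23={x7} A34={x2} A56={x8}
C dims 6,7; δ0: rk 5, SNF 1^5
degree 0: 6−5−0 = 1 → Ȟ^0 ≅ Z
degree 1: 7−0−5 = 2 → Ȟ^1 ≅ Z^2
degree 2: 0−0−0 = 0 → Ȟ^2 ≅ 0


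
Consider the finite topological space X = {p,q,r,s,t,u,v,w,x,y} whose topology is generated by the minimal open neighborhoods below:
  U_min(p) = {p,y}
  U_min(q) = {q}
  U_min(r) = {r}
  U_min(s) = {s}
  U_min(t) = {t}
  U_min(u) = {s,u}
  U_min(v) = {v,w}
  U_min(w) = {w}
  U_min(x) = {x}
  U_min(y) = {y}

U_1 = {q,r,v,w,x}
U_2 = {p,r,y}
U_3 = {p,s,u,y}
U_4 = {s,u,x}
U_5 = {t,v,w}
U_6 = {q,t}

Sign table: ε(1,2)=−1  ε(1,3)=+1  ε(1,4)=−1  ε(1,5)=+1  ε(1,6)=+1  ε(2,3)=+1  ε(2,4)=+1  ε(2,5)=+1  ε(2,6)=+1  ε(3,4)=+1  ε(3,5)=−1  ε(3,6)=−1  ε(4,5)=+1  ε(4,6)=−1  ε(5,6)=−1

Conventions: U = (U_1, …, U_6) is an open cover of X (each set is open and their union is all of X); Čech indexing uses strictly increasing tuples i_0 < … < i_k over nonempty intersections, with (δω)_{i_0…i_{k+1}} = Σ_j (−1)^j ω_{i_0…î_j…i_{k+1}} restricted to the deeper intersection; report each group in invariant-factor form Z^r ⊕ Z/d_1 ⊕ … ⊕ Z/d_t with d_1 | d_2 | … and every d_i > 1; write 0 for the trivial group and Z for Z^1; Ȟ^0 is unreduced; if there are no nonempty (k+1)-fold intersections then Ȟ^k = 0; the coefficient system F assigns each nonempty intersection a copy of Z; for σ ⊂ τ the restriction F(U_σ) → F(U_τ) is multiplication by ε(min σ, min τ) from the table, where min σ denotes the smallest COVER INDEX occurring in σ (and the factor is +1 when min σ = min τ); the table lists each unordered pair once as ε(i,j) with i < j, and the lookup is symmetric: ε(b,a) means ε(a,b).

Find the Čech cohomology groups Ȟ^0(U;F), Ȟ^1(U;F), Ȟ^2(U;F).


intersection data:
  U12={r} U14={x} U15={v,w} U16={q} U23={p,y} U34={s,u} U56={t}
C dims 6,7; δ0: rk 6, SNF 1^5·2
Ȟ^0 = (6 − 6) − 0 = 0, so Ȟ^0 ≅ 0
Ȟ^1 = (7 − 0) − 6 = 1 plus torsion [2], so Ȟ^1 ≅ Z ⊕ Z/2
Ȟ^2 = (0 − 0) − 0 = 0, so Ȟ^2 ≅ 0

Ȟ^0 ≅ 0, Ȟ^1 ≅ Z ⊕ Z/2 and Ȟ^2 ≅ 0


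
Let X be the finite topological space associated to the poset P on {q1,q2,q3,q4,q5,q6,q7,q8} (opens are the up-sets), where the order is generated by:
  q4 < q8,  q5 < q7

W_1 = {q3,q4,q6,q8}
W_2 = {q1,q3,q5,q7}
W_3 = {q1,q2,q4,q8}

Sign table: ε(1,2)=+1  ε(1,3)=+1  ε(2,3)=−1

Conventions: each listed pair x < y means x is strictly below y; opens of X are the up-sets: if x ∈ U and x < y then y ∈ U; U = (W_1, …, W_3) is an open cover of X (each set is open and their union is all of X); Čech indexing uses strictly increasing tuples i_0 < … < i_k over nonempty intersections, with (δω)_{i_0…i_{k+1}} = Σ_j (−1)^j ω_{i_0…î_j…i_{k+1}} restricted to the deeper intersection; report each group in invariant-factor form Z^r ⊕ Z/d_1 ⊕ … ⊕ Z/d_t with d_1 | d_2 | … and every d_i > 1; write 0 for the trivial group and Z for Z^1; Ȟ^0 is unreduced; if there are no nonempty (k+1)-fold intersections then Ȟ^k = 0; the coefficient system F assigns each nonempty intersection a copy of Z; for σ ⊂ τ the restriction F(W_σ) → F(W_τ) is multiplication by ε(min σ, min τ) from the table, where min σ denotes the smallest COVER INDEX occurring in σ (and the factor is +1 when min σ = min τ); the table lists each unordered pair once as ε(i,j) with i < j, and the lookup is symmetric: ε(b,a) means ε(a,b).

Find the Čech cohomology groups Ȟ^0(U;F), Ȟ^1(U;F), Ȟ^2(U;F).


cover nerve:
  W12={q3} W13={q4,q8} W23={q1}
C dims 3,3; δ0: rk 3, SNF 1^2·2
Ȟ^0: (3−3)−0=0 ⇒ 0
Ȟ^1: (3−0)−3=0 plus torsion [2] ⇒ Z/2
Ȟ^2: (0−0)−0=0 ⇒ 0

Ȟ^0(U;F) ≅ 0,  Ȟ^1(U;F) ≅ Z/2,  Ȟ^2(U;F) ≅ 0


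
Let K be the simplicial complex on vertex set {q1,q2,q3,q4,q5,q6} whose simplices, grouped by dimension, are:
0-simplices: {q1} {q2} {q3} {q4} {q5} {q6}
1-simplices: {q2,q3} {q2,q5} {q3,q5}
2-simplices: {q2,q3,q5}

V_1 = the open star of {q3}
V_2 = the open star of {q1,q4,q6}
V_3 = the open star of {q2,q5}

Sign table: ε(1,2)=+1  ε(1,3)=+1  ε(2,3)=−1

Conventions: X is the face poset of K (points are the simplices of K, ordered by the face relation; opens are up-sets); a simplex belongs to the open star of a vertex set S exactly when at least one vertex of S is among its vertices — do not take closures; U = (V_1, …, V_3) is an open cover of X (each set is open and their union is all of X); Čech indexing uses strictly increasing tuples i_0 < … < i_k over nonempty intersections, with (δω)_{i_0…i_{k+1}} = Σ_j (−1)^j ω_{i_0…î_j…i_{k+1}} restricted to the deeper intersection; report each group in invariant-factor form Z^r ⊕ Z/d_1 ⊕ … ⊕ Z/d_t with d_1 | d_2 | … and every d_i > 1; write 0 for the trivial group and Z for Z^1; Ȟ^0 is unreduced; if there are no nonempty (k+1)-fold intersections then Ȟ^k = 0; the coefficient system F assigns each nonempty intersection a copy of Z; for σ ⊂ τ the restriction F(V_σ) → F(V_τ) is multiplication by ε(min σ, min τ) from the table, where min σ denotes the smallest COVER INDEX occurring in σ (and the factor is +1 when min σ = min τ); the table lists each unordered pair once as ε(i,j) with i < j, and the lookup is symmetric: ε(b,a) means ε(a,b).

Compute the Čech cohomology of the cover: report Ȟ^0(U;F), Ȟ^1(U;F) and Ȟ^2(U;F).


intersection data:
  V1={{q3},{q2,q3},{q3,q5},{q2,q3,q5}} V2={{q1},{q4},{q6}} V3={{q2},{q5},{q2,q3},{q2,q5},{q3,q5},{q2,q3,q5}}
  V13={{q2,q3},{q3,q5},{q2,q3,q5}}
C dims 3,1; δ0: rk 1, SNF 1^1
Ȟ^0 = (3 − 1) − 0 = 2, so Ȟ^0 ≅ Z^2
Ȟ^1 = (1 − 0) − 1 = 0, so Ȟ^1 ≅ 0
Ȟ^2 = (0 − 0) − 0 = 0, so Ȟ^2 ≅ 0

Ȟ^0 = Z^2, Ȟ^1 = 0, Ȟ^2 = 0


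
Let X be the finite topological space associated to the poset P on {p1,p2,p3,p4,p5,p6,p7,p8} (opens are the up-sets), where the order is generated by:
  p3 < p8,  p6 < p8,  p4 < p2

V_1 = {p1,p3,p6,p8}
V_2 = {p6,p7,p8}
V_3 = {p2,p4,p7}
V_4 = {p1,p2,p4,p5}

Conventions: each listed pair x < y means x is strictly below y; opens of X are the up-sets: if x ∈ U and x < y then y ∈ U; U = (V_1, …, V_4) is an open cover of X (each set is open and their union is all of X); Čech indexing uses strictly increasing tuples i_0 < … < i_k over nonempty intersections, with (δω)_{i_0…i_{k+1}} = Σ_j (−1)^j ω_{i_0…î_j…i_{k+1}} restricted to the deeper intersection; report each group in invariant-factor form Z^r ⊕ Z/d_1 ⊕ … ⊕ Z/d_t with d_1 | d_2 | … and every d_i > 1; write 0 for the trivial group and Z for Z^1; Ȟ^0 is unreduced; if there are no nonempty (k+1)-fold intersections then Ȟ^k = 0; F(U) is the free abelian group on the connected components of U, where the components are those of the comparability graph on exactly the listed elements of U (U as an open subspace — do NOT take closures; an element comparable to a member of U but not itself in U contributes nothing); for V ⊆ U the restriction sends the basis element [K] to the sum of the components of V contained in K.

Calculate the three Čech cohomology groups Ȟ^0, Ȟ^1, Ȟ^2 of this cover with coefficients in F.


nonempty intersections:
  V12={p6,p8} V14={p1} V23={p7} V34={p2,p4}
components per intersection:
  V1: {p1} {p3,p6,p8}
  V2: {p6,p8} {p7}
  V3: {p2,p4} {p7}
  V4: {p1} {p2,p4} {p5}
  V12: {p6,p8}
  V14: {p1}
  V23: {p7}
  V34: {p2,p4}
C dims 9,4; δ0: rk 4, SNF 1^4
Ȟ^0: (9−4)−0=5 ⇒ Z^5
Ȟ^1: (4−0)−4=0 ⇒ 0
Ȟ^2: (0−0)−0=0 ⇒ 0

Ȟ^0 ≅ Z^5,  Ȟ^1 ≅ 0,  Ȟ^2 ≅ 0


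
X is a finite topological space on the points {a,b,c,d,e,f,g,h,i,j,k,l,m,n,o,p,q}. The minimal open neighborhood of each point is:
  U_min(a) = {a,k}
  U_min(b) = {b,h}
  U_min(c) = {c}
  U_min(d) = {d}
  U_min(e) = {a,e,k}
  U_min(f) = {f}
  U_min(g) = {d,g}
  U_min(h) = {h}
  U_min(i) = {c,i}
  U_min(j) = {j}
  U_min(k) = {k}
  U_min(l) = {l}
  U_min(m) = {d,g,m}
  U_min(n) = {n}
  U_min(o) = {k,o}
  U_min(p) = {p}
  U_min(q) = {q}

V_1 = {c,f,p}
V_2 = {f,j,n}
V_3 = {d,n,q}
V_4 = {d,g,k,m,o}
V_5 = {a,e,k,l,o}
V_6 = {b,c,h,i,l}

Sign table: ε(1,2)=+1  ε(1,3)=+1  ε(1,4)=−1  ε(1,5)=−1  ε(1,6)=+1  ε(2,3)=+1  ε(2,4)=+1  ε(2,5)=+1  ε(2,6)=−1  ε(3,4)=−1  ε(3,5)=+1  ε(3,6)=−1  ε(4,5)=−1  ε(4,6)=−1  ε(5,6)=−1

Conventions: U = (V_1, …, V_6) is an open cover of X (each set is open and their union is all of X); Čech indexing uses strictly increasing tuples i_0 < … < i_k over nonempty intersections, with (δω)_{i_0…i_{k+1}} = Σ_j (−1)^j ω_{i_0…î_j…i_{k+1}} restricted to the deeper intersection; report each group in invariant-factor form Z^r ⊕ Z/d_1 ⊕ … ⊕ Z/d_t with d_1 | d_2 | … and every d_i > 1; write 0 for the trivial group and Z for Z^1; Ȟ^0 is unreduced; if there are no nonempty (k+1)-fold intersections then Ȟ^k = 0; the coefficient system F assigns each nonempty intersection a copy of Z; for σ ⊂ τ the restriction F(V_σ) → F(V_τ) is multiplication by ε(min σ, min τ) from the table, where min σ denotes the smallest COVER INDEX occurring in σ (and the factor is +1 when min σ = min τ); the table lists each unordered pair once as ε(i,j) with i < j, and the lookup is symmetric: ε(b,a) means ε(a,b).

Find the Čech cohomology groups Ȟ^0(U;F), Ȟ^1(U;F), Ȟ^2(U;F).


Ȟ^0(U;F) ≅ 0,  Ȟ^1(U;F) ≅ Z/2,  Ȟ^2(U;F) ≅ 0

intersection data:
  V12={f} V16={c} V23={n} V34={d} V45={k,o} V56={l}
C dims 6,6; δ0: rk 6, SNF 1^5·2
Ȟ^0 = (6 − 6) − 0 = 0, so Ȟ^0 ≅ 0
Ȟ^1 = (6 − 0) − 6 = 0 plus torsion [2], so Ȟ^1 ≅ Z/2
Ȟ^2 = (0 − 0) − 0 = 0, so Ȟ^2 ≅ 0


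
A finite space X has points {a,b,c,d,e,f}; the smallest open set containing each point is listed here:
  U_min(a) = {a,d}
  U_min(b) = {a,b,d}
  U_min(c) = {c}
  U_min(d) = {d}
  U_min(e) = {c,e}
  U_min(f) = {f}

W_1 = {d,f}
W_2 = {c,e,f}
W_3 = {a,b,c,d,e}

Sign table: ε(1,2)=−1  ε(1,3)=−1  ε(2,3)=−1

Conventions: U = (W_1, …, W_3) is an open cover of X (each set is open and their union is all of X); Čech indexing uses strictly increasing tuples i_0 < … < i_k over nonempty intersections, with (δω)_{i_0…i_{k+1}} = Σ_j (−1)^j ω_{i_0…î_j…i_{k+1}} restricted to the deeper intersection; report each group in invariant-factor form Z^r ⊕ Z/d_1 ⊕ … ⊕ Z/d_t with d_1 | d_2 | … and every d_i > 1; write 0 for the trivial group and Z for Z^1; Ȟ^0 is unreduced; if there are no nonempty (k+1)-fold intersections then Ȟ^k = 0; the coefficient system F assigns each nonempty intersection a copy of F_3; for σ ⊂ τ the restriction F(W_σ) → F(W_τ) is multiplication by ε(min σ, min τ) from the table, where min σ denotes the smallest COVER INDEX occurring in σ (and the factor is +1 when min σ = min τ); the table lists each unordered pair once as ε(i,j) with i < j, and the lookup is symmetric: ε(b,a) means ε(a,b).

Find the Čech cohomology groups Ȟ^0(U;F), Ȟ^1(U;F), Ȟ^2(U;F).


cover nerve:
  W12={f} W13={d} W23={c,e}
C dims 3,3; δ0: rk_F3 3
Ȟ^0: (3−3)−0=0 ⇒ 0
Ȟ^1: (3−0)−3=0 ⇒ 0
Ȟ^2: (0−0)−0=0 ⇒ 0

Ȟ^0 = 0,  Ȟ^1 = 0,  Ȟ^2 = 0


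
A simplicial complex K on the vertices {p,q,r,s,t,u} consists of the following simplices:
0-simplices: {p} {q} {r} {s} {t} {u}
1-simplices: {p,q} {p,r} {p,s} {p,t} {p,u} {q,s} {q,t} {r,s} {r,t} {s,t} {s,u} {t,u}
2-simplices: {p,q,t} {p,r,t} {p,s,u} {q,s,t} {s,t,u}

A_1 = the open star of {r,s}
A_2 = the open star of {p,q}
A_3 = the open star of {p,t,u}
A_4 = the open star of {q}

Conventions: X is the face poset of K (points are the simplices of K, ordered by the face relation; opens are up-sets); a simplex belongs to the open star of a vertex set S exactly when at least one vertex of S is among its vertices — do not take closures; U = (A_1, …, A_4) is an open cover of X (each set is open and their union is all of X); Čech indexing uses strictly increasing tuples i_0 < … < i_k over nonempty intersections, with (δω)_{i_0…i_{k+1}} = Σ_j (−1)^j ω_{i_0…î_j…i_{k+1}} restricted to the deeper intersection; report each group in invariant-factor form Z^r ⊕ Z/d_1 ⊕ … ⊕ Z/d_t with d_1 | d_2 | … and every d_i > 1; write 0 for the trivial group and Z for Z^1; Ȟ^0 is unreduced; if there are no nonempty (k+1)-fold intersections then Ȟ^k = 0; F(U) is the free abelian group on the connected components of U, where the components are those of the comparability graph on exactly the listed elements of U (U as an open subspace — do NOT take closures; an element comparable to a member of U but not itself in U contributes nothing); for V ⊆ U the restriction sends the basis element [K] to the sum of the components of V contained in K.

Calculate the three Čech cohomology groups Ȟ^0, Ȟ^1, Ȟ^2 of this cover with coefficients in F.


nonempty intersections:
  A1={{r},{s},{p,r},{p,s},{q,s},{r,s},{r,t},{s,t},{s,u},{p,r,t},{p,s,u},{q,s,t},{s,t,u}} A2={{p},{q},{p,q},{p,r},{p,s},{p,t},{p,u},{q,s},{q,t},{p,q,t},{p,r,t},{p,s,u},{q,s,t}} A3={{p},{t},{u},{p,q},{p,r},{p,s},{p,t},{p,u},{q,t},{r,t},{s,t},{s,u},{t,u},{p,q,t},{p,r,t},{p,s,u},{q,s,t},{s,t,u}} A4={{q},{p,q},{q,s},{q,t},{p,q,t},{q,s,t}}
  A12={{p,r},{p,s},{q,s},{p,r,t},{p,s,u},{q,s,t}} A13={{p,r},{p,s},{r,t},{s,t},{s,u},{p,r,t},{p,s,u},{q,s,t},{s,t,u}} A14={{q,s},{q,s,t}} A23={{p},{p,q},{p,r},{p,s},{p,t},{p,u},{q,t},{p,q,t},{p,r,t},{p,s,u},{q,s,t}} A24={{q},{p,q},{q,s},{q,t},{p,q,t},{q,s,t}} A34={{p,q},{q,t},{p,q,t},{q,s,t}}
  A123={{p,r},{p,s},{p,r,t},{p,s,u},{q,s,t}} A124={{q,s},{q,s,t}} A134={{q,s,t}} A234={{p,q},{q,t},{p,q,t},{q,s,t}}
  A1234={{q,s,t}}
components per intersection:
  A1: {{r},{s},{p,r},{p,s},{q,s},{r,s},{r,t},{s,t},{s,u},{p,r,t},{p,s,u},{q,s,t},{s,t,u}}
  A2: {{p},{q},{p,q},{p,r},{p,s},{p,t},{p,u},{q,s},{q,t},{p,q,t},{p,r,t},{p,s,u},{q,s,t}}
  A3: {{p},{t},{u},{p,q},{p,r},{p,s},{p,t},{p,u},{q,t},{r,t},{s,t},{s,u},{t,u},{p,q,t},{p,r,t},{p,s,u},{q,s,t},{s,t,u}}
  A4: {{q},{p,q},{q,s},{q,t},{p,q,t},{q,s,t}}
  A12: {{p,r},{p,r,t}} {{p,s},{p,s,u}} {{q,s},{q,s,t}}
  A13: {{p,r},{r,t},{p,r,t}} {{p,s},{s,t},{s,u},{p,s,u},{q,s,t},{s,t,u}}
  A14: {{q,s},{q,s,t}}
  A23: {{p},{p,q},{p,r},{p,s},{p,t},{p,u},{q,t},{p,q,t},{p,r,t},{p,s,u},{q,s,t}}
  A24: {{q},{p,q},{q,s},{q,t},{p,q,t},{q,s,t}}
  A34: {{p,q},{q,t},{p,q,t},{q,s,t}}
  A123: {{p,r},{p,r,t}} {{p,s},{p,s,u}} {{q,s,t}}
  A124: {{q,s},{q,s,t}}
  A134: {{q,s,t}}
  A234: {{p,q},{q,t},{p,q,t},{q,s,t}}
  A1234: {{q,s,t}}
C dims 4,9,6,1; δ0: rk 3, SNF 1^3; δ1: rk 5, SNF 1^5; δ2: rk 1, SNF 1^1
Ȟ^0: (4−3)−0=1 ⇒ Z
Ȟ^1: (9−5)−3=1 ⇒ Z
Ȟ^2: (6−1)−5=0 ⇒ 0

Ȟ^0 = Z; Ȟ^1 = Z; Ȟ^2 = 0
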